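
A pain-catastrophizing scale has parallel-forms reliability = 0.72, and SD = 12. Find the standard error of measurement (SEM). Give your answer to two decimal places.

6.35

SEM = 12.0000 * √(1 − 0.7200) = 12.0000 * √0.2800 ≈ 12.0000 * 0.5292 ≈ 6.3498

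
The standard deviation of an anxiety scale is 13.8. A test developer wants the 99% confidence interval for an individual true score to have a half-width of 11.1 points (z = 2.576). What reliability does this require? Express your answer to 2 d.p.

SEM needed = half-width / z = 11.1/2.576 ≈ 4.30901
r = 1 − (4.30901/13.8)² ≈ 1 − 0.09750 ≈ 0.90250

0.90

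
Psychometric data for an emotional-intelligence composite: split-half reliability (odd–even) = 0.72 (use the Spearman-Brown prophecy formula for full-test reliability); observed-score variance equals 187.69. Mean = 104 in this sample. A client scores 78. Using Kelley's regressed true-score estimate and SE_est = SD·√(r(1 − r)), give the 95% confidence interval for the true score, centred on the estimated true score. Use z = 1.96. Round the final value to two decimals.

[72.32, 92.15]

SD = √187.69 ≃ 13.700
Full-length reliability (Spearman-Brown) = 2(0.72)/(1+0.72) ≃ 0.837
Estimated true score = 0.837*78 + (1 − 0.837)*104 ≃ 82.233
SE_est = 13.700·√[r(1 − r)] ≃ 5.058
95% CI: 82.233 ± 9.913 ≃ (72.319, 92.146)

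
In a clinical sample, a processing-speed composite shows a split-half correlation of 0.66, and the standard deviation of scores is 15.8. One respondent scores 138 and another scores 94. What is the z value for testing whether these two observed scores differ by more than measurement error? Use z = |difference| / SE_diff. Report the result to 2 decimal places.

r_full = 2·0.66 / (1 + 0.66) ≈ 0.795
SEM = 15.800 * √(1 − 0.795) = 15.800 * √0.205 ≈ 15.800 * 0.453 ≈ 7.151
SE_diff = SEM * √2 ≈ 7.151 * 1.414 ≈ 10.112
z = 44 / 10.112 ≈ 4.351

4.35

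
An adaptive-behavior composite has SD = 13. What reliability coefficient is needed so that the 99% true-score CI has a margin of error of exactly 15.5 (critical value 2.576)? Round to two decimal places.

Required SEM = 15.5 / 2.576 ≃ 6.0171
Required reliability = 1 − (SEM/SD)² = 1 − 0.2142 ≃ 0.7858

0.79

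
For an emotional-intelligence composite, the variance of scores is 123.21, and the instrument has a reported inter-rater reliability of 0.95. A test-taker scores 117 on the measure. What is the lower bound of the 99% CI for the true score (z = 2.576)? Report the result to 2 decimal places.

110.61

σ = 123.21^(1/2) = 11.100
The standard error of measurement is 11.100*√(1 − 0.950) ≈ 11.100*0.224 ≈ 2.482.
Margin = 2.576 * 2.482 ≈ 6.394
Lower bound: 117 − 6.394 = 110.606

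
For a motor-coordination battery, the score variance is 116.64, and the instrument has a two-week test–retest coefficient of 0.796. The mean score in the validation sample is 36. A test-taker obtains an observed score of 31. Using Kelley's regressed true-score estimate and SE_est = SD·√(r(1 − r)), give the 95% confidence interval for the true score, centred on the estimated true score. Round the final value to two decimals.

[23.49, 40.55]

SD = √116.64 = 10.800
T̂ = r·X + (1 − r)·M = 0.796*31 + 0.204*36 = 24.676 + 7.344 ≈ 32.020
SE_est = 10.800·√[r(1 − r)] ≈ 4.352
95% CI: 32.020 ± 8.530 ≈ (23.490, 40.550)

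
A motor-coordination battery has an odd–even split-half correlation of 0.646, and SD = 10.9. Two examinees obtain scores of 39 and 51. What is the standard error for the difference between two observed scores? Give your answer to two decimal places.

Full-length reliability (Spearman-Brown) = 2(0.646)/(1+0.646) ≈ 0.7849
SEM = 10.9000 * √(1 − 0.7849) = 10.9000 * √0.2151 ≈ 10.9000 * 0.4638 ≈ 5.0549
SE_diff = SEM * √2 ≈ 5.0549 * 1.4142 ≈ 7.1487

7.15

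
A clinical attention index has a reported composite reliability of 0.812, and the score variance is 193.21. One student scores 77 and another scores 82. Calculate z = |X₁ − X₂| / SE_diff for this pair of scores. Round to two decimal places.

0.59

σ = 193.21^(1/2) = 13.9000
SEM = 13.9000 × √(1 − 0.8120) = 13.9000 × √0.1880 ≈ 13.9000 × 0.4336 ≈ 6.0269
SE_diff = SEM × √2 ≈ 6.0269 × 1.4142 ≈ 8.5233
z = 5 / 8.5233 ≈ 0.5866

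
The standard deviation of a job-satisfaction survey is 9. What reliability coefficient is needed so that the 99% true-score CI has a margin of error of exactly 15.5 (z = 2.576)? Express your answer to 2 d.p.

0.55

SEM needed = half-width / z = 15.5/2.576 ≈ 6.0171
Required reliability = 1 − (SEM/SD)² = 1 − 0.4470 ≈ 0.5530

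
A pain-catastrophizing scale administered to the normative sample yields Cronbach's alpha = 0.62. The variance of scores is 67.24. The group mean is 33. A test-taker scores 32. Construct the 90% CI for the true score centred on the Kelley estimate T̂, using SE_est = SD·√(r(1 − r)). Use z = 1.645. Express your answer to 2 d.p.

[25.83, 38.93]

SD = √67.24 = 8.2000
T̂ = r·X + (1 − r)·M = 0.6200×32 + 0.3800×33 = 19.8400 + 12.5400 ≈ 32.3800
SE_est = 8.2000·√[r(1 − r)] ≈ 3.9802
CI = 32.3800 ± 1.645 × 3.9802 → [25.8326, 38.9274]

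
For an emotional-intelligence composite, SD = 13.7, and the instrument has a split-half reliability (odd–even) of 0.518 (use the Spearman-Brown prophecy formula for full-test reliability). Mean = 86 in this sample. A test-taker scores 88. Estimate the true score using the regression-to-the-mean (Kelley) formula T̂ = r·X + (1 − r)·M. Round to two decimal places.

87.36

r_full = 2·0.518 / (1 + 0.518) ≈ 0.68248
Estimated true score = 0.68248·88 + (1 − 0.68248)·86 ≈ 87.36495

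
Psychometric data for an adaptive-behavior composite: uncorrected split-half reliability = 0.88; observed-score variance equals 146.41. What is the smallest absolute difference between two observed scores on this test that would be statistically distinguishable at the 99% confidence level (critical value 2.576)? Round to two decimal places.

11.14

σ = 146.41^(1/2) = 12.1000
r_full = 2·0.88 / (1 + 0.88) ≈ 0.9362
SEM = 12.1000*√(1 − 0.9362) ≈ 3.0570
Standard error of the difference = 3.0570·√2 ≈ 4.3233
Minimum reliable difference = 2.576 * SE_diff ≈ 2.576 * 4.3233 ≈ 11.1367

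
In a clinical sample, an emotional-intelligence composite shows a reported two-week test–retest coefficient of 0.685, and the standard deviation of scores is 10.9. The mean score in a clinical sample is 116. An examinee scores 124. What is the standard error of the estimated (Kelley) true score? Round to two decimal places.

5.06

SE_est = SD · √(r(1 − r)) = 10.90000 · √0.21577 ≈ 10.90000 · 0.46452 ≈ 5.06322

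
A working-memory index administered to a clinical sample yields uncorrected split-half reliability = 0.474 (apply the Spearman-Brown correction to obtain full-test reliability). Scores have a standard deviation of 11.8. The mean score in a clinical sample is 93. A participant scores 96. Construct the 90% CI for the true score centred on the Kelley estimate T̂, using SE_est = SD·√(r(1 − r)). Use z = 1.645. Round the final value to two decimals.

r_full = 2·0.474 / (1 + 0.474) ≃ 0.6431
Estimated true score = 0.6431*96 + (1 − 0.6431)*93 ≃ 94.9294
SE_est = SD * √(r(1 − r)) = 11.8000 * √0.2295 ≃ 11.8000 * 0.4791 ≃ 5.6530
90% CI: 94.9294 ± 9.2992 ≃ (85.6302, 104.2287)

[85.63, 104.23]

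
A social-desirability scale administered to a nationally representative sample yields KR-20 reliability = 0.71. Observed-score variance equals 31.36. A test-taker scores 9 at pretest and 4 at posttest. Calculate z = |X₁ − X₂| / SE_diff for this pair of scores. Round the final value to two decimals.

1.17

SD = √31.36 = 5.600
SEM = 5.600 · √(1 − 0.710) = 5.600 · √0.290 ≈ 5.600 · 0.539 ≈ 3.016
SE_diff = SEM · √2 ≈ 3.016 · 1.414 ≈ 4.265
z = |9 − 4| / 4.265 = 5 / 4.265 ≈ 1.172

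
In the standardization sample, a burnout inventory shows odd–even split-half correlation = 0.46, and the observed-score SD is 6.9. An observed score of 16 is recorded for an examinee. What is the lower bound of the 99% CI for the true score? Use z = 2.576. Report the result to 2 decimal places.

5.19

r_full = 2·0.46 / (1 + 0.46) ≈ 0.63014
SEM = 6.90000×√(1 − 0.63014) ≈ 4.19633
2.576 × SEM ≈ 10.80974
Lower limit = 16 − 10.80974 ≈ 5.19026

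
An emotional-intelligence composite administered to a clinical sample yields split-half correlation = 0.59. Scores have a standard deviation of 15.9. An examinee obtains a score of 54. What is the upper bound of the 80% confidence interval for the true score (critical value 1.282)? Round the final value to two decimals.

64.35

Spearman-Brown: r = 2(0.59) / (1 + 0.59) = 1.18000 / 1.59000 ≈ 0.74214
The standard error of measurement is 15.90000·√(1 − 0.74214) ≈ 15.90000·0.50780 ≈ 8.07403.
Margin = 1.282 · 8.07403 ≈ 10.35091
Upper bound: 54 + 10.35091 = 64.35091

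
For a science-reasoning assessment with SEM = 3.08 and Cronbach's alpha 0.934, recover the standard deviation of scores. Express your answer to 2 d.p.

SD = 3.08 / √(1 − 0.934) ≈ 11.9889

11.99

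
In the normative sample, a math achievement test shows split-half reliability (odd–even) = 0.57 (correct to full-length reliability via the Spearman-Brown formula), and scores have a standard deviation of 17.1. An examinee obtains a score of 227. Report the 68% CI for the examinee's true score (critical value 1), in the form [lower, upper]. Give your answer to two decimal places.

Full-length reliability (Spearman-Brown) = 2(0.57)/(1+0.57) ≃ 0.72611
SEM = 17.10000 × √(1 − 0.72611) = 17.10000 × √0.27389 ≃ 17.10000 × 0.52334 ≃ 8.94912
Margin = 1 × 8.94912 ≃ 8.94912
Interval: (218.05088, 235.94912)

[218.05, 235.95]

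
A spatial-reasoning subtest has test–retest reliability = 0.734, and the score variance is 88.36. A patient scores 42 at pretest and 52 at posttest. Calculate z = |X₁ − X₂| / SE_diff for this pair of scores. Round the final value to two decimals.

SD = √88.36 ≃ 9.400
SEM = 9.400 * √(1 − 0.734) = 9.400 * √0.266 ≃ 9.400 * 0.516 ≃ 4.848
SE_diff = SEM * √2 ≃ 4.848 * 1.414 ≃ 6.856
z = |42 − 52| / 6.856 = 10 / 6.856 ≃ 1.459

1.46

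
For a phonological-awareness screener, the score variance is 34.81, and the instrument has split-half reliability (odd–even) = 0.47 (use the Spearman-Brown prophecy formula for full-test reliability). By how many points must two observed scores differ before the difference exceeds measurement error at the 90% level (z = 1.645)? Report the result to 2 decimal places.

8.24

SD = √34.81 = 5.900
r_full = 2·0.47 / (1 + 0.47) ≈ 0.639
SEM = 5.900 · √(1 − 0.639) = 5.900 · √0.361 ≈ 5.900 · 0.600 ≈ 3.543
SE_diff = √2 · SEM ≈ 5.010
Smallest detectable difference = 1.645·5.010 ≈ 8.242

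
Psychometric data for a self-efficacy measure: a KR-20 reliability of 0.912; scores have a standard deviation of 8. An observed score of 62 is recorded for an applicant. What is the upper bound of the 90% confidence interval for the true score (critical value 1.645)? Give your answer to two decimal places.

SEM = 8.0000 × √(1 − 0.9120) = 8.0000 × √0.0880 ≃ 8.0000 × 0.2966 ≃ 2.3732
1.645 × SEM ≃ 3.9039
Upper limit = 62 + 3.9039 ≃ 65.9039

65.90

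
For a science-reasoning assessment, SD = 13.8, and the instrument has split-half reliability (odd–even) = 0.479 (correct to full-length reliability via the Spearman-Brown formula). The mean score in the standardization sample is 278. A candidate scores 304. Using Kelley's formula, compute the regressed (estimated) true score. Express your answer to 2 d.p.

294.84

Spearman-Brown: r = 2(0.479) / (1 + 0.479) = 0.958 / 1.479 ≈ 0.648
Estimated true score = 0.648×304 + (1 − 0.648)×278 ≈ 294.841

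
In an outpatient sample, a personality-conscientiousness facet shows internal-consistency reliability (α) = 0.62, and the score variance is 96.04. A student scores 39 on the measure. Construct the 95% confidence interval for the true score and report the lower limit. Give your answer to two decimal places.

σ = 96.04^(1/2) = 9.8000
SEM = 9.8000×√(1 − 0.6200) ≈ 6.0411
Half-width = 1.96×6.0411 ≈ 11.8406
Lower limit = 39 − 11.8406 ≈ 27.1594

27.16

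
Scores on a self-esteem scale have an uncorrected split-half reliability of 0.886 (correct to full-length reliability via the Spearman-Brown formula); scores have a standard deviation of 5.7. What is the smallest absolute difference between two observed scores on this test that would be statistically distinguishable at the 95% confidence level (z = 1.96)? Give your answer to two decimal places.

r_full = 2·0.886 / (1 + 0.886) ≈ 0.940
SEM = 5.700·√(1 − 0.940) ≈ 1.401
SE_diff = √2 · SEM ≈ 1.982
Smallest detectable difference = 1.96·1.982 ≈ 3.884

3.88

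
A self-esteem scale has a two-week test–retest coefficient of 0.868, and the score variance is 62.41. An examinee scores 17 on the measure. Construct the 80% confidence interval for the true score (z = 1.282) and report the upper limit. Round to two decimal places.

20.68

σ = 62.41^(1/2) = 7.900
SEM = 7.900 * √(1 − 0.868) = 7.900 * √0.132 ≃ 7.900 * 0.363 ≃ 2.870
Margin = 1.282 * 2.870 ≃ 3.680
Upper bound: 17 + 3.680 = 20.680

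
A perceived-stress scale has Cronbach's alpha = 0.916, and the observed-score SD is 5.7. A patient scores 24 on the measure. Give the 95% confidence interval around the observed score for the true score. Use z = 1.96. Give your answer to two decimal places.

[20.76, 27.24]

SEM = 5.70000·√(1 − 0.91600) ≈ 1.65202
1.96 · SEM ≈ 3.23795
95% CI: 24 ± 3.23795 = [20.76205, 27.23795]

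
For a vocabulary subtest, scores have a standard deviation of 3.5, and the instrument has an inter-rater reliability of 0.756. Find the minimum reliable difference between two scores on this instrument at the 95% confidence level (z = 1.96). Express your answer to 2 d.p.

4.79

The standard error of measurement is 3.500×√(1 − 0.756) ≈ 3.500×0.494 ≈ 1.729.
SE_diff = SEM × √2 ≈ 1.729 × 1.414 ≈ 2.445
Smallest detectable difference = 1.96×2.445 ≈ 4.792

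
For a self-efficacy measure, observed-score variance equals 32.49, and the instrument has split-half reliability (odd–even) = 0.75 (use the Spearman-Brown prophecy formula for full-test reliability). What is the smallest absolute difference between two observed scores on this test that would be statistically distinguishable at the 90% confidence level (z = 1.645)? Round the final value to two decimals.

5.01

σ = 32.49^(1/2) = 5.7000
Full-length reliability (Spearman-Brown) = 2(0.75)/(1+0.75) ≈ 0.8571
SEM = 5.7000 × √(1 − 0.8571) = 5.7000 × √0.1429 ≈ 5.7000 × 0.3780 ≈ 2.1544
SE_diff = √2 × SEM ≈ 3.0468
Smallest detectable difference = 1.645×3.0468 ≈ 5.0120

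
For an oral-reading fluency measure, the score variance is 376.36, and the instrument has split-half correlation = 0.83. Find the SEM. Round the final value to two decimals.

σ = 376.36^(1/2) = 19.40000
Spearman-Brown: r = 2(0.83) / (1 + 0.83) = 1.66000 / 1.83000 ≈ 0.90710
SEM = 19.40000 * √(1 − 0.90710) = 19.40000 * √0.09290 ≈ 19.40000 * 0.30479 ≈ 5.91290

5.91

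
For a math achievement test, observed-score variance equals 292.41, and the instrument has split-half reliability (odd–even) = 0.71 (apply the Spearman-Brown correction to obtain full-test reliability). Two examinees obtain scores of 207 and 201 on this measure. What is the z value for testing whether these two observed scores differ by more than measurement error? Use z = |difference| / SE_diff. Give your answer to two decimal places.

SD = √292.41 = 17.100
Full-length reliability (Spearman-Brown) = 2(0.71)/(1+0.71) ≈ 0.830
The standard error of measurement is 17.100·√(1 − 0.830) ≈ 17.100·0.412 ≈ 7.042.
Standard error of the difference = 7.042·√2 ≈ 9.959
z = |207 − 201| / 9.959 = 6 / 9.959 ≈ 0.602

0.60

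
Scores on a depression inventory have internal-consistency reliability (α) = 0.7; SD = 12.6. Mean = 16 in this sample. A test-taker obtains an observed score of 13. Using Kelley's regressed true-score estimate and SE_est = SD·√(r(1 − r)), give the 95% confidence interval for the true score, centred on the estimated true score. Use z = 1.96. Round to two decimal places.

[2.58, 25.22]

T̂ = r·X + (1 − r)·M = 0.700×13 + 0.300×16 = 9.100 + 4.800 ≃ 13.900
SE_est = 12.600×√(0.700×0.300) ≃ 5.774
CI = 13.900 ± 1.96 × 5.774 → [2.583, 25.217]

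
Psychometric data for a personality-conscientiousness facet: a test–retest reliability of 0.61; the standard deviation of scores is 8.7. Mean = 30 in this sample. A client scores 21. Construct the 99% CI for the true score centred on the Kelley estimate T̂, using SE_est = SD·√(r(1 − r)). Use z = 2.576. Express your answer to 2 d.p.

[13.58, 35.44]

T̂ = r·X + (1 − r)·M = 0.61000·21 + 0.39000·30 = 12.81000 + 11.70000 ≃ 24.51000
SE_est = SD · √(r(1 − r)) = 8.70000 · √0.23790 ≃ 8.70000 · 0.48775 ≃ 4.24342
99% CI: 24.51000 ± 10.93106 ≃ (13.57894, 35.44106)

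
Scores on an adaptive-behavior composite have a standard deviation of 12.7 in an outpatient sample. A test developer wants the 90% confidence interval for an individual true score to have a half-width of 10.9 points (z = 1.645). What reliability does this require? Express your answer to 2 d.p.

0.73

SEM needed = half-width / z = 10.9/1.645 ≈ 6.626
Required reliability = 1 − (SEM/SD)² = 1 − 0.272 ≈ 0.728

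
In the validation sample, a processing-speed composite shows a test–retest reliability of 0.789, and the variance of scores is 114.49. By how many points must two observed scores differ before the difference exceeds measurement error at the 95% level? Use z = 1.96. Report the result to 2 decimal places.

13.62

SD = √114.49 = 10.700
SEM = 10.700×√(1 − 0.789) ≃ 4.915
Standard error of the difference = 4.915·√2 ≃ 6.951
Minimum reliable difference = 1.96 × SE_diff ≃ 1.96 × 6.951 ≃ 13.624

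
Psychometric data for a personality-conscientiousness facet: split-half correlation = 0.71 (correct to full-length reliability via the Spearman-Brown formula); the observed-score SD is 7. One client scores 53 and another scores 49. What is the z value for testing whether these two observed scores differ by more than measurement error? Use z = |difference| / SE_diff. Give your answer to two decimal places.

0.98

Spearman-Brown: r = 2(0.71) / (1 + 0.71) = 1.4200 / 1.7100 ≃ 0.8304
SEM = 7.0000 * √(1 − 0.8304) = 7.0000 * √0.1696 ≃ 7.0000 * 0.4118 ≃ 2.8827
SE_diff = SEM * √2 ≃ 2.8827 * 1.4142 ≃ 4.0767
z = 4 / 4.0767 ≃ 0.9812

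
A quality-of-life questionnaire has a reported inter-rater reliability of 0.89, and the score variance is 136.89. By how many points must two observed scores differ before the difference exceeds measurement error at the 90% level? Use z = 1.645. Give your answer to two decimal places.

9.03

SD = √136.89 ≈ 11.700
The standard error of measurement is 11.700×√(1 − 0.890) ≈ 11.700×0.332 ≈ 3.880.
Standard error of the difference = 3.880·√2 ≈ 5.488
Minimum reliable difference = 1.645 × SE_diff ≈ 1.645 × 5.488 ≈ 9.027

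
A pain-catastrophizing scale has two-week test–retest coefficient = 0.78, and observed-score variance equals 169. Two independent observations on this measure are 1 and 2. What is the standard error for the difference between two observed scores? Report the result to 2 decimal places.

8.62

SD = √169 = 13.000
SEM = 13.000 · √(1 − 0.780) = 13.000 · √0.220 ≈ 13.000 · 0.469 ≈ 6.098
Standard error of the difference = 6.098·√2 ≈ 8.623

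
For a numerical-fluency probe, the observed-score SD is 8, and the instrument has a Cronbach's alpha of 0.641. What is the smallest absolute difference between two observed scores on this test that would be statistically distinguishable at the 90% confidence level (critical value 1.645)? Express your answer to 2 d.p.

11.15

SEM = 8.00000·√(1 − 0.64100) ≈ 4.79333
SE_diff = SEM · √2 ≈ 4.79333 · 1.41421 ≈ 6.77879
Smallest detectable difference = 1.645·6.77879 ≈ 11.15111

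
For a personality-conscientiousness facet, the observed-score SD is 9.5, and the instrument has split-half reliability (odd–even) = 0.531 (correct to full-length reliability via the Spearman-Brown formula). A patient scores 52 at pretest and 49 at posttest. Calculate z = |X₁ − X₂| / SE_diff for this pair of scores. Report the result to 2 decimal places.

Full-length reliability (Spearman-Brown) = 2(0.531)/(1+0.531) ≃ 0.69366
SEM = 9.50000·√(1 − 0.69366) ≃ 5.25802
SE_diff = SEM · √2 ≃ 5.25802 · 1.41421 ≃ 7.43597
z = 3 / 7.43597 ≃ 0.40344

0.40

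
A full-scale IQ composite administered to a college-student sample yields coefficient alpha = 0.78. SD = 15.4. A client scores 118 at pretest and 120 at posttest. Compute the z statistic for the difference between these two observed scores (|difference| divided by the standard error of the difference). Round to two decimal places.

0.20

SEM = 15.40000 * √(1 − 0.78000) = 15.40000 * √0.22000 ≃ 15.40000 * 0.46904 ≃ 7.22324
Standard error of the difference = 7.22324·√2 ≃ 10.21520
z = 2 / 10.21520 ≃ 0.19579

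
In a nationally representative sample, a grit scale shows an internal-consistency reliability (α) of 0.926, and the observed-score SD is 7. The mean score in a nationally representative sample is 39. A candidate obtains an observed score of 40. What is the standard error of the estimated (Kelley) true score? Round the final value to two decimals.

1.83

SE_est = SD × √(r(1 − r)) = 7.000 × √0.069 ≈ 7.000 × 0.262 ≈ 1.832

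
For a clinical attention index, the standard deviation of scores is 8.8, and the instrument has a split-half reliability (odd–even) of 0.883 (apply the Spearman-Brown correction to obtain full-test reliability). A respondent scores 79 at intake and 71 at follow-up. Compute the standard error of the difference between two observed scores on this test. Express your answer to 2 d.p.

3.10

r_full = 2·0.883 / (1 + 0.883) ≈ 0.9379
SEM = 8.8000 · √(1 − 0.9379) = 8.8000 · √0.0621 ≈ 8.8000 · 0.2493 ≈ 2.1936
SE_diff = SEM · √2 ≈ 2.1936 · 1.4142 ≈ 3.1022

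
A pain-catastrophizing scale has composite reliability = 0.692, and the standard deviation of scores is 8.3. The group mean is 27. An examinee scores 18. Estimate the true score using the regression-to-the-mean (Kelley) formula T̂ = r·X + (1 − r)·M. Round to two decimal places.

20.77

Estimated true score = 0.692·18 + (1 − 0.692)·27 ≈ 20.772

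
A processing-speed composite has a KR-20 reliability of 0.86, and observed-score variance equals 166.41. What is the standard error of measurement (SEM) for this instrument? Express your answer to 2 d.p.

σ = 166.41^(1/2) = 12.9000
The standard error of measurement is 12.9000×√(1 − 0.8600) ≃ 12.9000×0.3742 ≃ 4.8267.

4.83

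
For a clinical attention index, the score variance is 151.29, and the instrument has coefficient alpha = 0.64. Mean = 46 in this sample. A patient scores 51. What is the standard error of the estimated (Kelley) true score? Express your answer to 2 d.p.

5.90

σ = 151.29^(1/2) = 12.300
SE_est = SD × √(r(1 − r)) = 12.300 × √0.230 ≃ 12.300 × 0.480 ≃ 5.904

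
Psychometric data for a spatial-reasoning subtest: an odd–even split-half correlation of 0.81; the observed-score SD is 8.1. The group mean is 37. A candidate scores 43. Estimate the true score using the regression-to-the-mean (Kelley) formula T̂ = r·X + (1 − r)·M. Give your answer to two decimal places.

r_full = 2·0.81 / (1 + 0.81) ≈ 0.895
Estimated true score = 0.895×43 + (1 − 0.895)×37 ≈ 42.370

42.37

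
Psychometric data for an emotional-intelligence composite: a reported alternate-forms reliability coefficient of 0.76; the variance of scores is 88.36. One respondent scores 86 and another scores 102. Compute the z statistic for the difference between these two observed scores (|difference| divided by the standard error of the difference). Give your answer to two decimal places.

2.46

SD = √88.36 ≈ 9.400
SEM = 9.400·√(1 − 0.760) ≈ 4.605
SE_diff = √2 · SEM ≈ 6.513
z = 16 / 6.513 ≈ 2.457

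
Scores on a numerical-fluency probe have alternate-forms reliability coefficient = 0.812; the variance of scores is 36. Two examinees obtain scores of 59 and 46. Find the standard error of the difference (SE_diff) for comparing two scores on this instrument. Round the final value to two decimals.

3.68

SD = √36 = 6.00000
SEM = 6.00000 × √(1 − 0.81200) = 6.00000 × √0.18800 ≈ 6.00000 × 0.43359 ≈ 2.60154
Standard error of the difference = 2.60154·√2 ≈ 3.67913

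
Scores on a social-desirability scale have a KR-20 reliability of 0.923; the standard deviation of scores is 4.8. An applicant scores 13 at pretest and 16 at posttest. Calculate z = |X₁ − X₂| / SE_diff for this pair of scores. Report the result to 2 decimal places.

1.59

The standard error of measurement is 4.8000×√(1 − 0.9230) ≈ 4.8000×0.2775 ≈ 1.3319.
Standard error of the difference = 1.3319·√2 ≈ 1.8837
z = 3 / 1.8837 ≈ 1.5926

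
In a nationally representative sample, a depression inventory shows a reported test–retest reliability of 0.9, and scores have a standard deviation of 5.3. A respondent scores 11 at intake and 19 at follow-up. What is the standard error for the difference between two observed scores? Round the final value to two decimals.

2.37

The standard error of measurement is 5.30000*√(1 − 0.90000) ≃ 5.30000*0.31623 ≃ 1.67601.
Standard error of the difference = 1.67601·√2 ≃ 2.37023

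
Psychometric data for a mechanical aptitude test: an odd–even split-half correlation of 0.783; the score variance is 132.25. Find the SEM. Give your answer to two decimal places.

SD = √132.25 ≈ 11.5000
Spearman-Brown: r = 2(0.783) / (1 + 0.783) = 1.5660 / 1.7830 ≈ 0.8783
The standard error of measurement is 11.5000*√(1 − 0.8783) ≈ 11.5000*0.3489 ≈ 4.0119.

4.01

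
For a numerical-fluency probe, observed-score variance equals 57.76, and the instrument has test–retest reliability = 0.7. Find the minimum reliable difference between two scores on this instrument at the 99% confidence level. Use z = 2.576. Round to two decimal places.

σ = 57.76^(1/2) = 7.60000
The standard error of measurement is 7.60000·√(1 − 0.70000) ≈ 7.60000·0.54772 ≈ 4.16269.
SE_diff = √2 · SEM ≈ 5.88693
Minimum reliable difference = 2.576 · SE_diff ≈ 2.576 · 5.88693 ≈ 15.16474

15.16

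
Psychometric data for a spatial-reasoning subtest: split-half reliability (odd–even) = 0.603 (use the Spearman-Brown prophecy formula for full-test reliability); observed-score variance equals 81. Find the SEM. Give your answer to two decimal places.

SD = √81 = 9.000
Spearman-Brown: r = 2(0.603) / (1 + 0.603) = 1.206 / 1.603 ≃ 0.752
The standard error of measurement is 9.000×√(1 − 0.752) ≃ 9.000×0.498 ≃ 4.479.

4.48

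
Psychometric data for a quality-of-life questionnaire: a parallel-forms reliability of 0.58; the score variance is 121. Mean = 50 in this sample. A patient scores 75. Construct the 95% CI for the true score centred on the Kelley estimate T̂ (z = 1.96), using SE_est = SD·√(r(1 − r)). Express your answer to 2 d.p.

SD = √121 = 11.0000
Estimated true score = 0.5800·75 + (1 − 0.5800)·50 ≈ 64.5000
SE_est = 11.0000·√(0.5800·0.4200) ≈ 5.4291
CI = 64.5000 ± 1.96 · 5.4291 → [53.8589, 75.1411]

[53.86, 75.14]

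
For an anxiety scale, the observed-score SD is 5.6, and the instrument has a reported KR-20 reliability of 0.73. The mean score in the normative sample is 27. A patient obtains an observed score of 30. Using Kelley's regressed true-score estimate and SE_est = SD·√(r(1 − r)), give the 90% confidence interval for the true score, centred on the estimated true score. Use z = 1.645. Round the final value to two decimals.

T̂ = r·X + (1 − r)·M = 0.7300*30 + 0.2700*27 = 21.9000 + 7.2900 ≈ 29.1900
SE_est = SD * √(r(1 − r)) = 5.6000 * √0.1971 ≈ 5.6000 * 0.4440 ≈ 2.4862
90% CI: 29.1900 ± 4.0898 ≈ (25.1002, 33.2798)

[25.10, 33.28]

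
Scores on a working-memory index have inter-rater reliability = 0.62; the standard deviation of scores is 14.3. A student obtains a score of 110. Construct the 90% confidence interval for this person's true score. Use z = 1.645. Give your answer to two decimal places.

[95.50, 124.50]

SEM = 14.3000 * √(1 − 0.6200) = 14.3000 * √0.3800 ≈ 14.3000 * 0.6164 ≈ 8.8151
1.645 * SEM ≈ 14.5009
Interval: (95.4991, 124.5009)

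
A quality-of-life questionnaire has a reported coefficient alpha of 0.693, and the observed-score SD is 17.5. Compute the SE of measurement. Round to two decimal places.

The standard error of measurement is 17.500*√(1 − 0.693) ≈ 17.500*0.554 ≈ 9.696.

9.70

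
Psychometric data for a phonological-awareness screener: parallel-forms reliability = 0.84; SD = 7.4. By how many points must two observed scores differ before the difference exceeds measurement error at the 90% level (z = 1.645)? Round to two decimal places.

6.89

SEM = 7.4000 · √(1 − 0.8400) = 7.4000 · √0.1600 ≈ 7.4000 · 0.4000 ≈ 2.9600
SE_diff = SEM · √2 ≈ 2.9600 · 1.4142 ≈ 4.1861
Smallest detectable difference = 1.645·4.1861 ≈ 6.8861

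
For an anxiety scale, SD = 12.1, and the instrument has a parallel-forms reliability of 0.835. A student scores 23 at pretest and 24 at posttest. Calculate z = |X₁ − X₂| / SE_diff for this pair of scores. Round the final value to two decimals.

SEM = 12.1000*√(1 − 0.8350) ≈ 4.9150
SE_diff = SEM * √2 ≈ 4.9150 * 1.4142 ≈ 6.9509
z = |23 − 24| / 6.9509 = 1 / 6.9509 ≈ 0.1439

0.14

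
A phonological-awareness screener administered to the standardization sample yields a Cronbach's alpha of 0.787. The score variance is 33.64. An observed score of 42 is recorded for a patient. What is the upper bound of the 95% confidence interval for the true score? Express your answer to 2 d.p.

47.25

SD = √33.64 = 5.80000
SEM = 5.80000×√(1 − 0.78700) ≈ 2.67681
1.96 × SEM ≈ 5.24655
Upper bound: 42 + 5.24655 = 47.24655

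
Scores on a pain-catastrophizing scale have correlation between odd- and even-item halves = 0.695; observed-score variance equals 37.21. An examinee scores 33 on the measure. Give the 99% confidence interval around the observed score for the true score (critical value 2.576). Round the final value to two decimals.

σ = 37.21^(1/2) = 6.100
Spearman-Brown: r = 2(0.695) / (1 + 0.695) = 1.390 / 1.695 ≈ 0.820
SEM = 6.100*√(1 − 0.820) ≈ 2.588
2.576 * SEM ≈ 6.666
CI = 33 ± 6.666 → [26.334, 39.666]

[26.33, 39.67]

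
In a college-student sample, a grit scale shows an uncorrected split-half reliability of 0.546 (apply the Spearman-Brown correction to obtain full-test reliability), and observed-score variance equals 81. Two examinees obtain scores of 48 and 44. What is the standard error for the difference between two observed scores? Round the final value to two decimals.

6.90

SD = √81 ≈ 9.000
r_full = 2·0.546 / (1 + 0.546) ≈ 0.706
SEM = 9.000 × √(1 − 0.706) = 9.000 × √0.294 ≈ 9.000 × 0.542 ≈ 4.877
SE_diff = SEM × √2 ≈ 4.877 × 1.414 ≈ 6.897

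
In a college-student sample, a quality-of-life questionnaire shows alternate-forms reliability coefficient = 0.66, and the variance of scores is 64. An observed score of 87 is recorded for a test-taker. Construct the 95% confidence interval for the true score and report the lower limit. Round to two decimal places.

SD = √64 ≈ 8.000
SEM = 8.000*√(1 − 0.660) ≈ 4.665
Margin = 1.96 * 4.665 ≈ 9.143
Lower limit = 87 − 9.143 ≈ 77.857

77.86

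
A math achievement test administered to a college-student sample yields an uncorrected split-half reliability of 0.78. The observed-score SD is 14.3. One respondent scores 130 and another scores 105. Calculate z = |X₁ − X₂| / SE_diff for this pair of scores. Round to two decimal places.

Full-length reliability (Spearman-Brown) = 2(0.78)/(1+0.78) ≈ 0.8764
SEM = 14.3000 × √(1 − 0.8764) = 14.3000 × √0.1236 ≈ 14.3000 × 0.3516 ≈ 5.0273
Standard error of the difference = 5.0273·√2 ≈ 7.1097
z = 25 / 7.1097 ≈ 3.5163

3.52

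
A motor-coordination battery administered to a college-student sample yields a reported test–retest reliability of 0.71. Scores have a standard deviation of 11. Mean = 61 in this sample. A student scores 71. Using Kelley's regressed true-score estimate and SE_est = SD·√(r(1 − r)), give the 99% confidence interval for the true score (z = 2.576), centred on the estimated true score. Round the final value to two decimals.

Estimated true score = 0.7100×71 + (1 − 0.7100)×61 ≈ 68.1000
SE_est = 11.0000×√(0.7100×0.2900) ≈ 4.9914
CI = 68.1000 ± 2.576 × 4.9914 → [55.2422, 80.9578]

[55.24, 80.96]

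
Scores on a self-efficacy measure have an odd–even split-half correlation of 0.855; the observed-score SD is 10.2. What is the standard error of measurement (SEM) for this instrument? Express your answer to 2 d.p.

2.85

r_full = 2·0.855 / (1 + 0.855) ≈ 0.922
SEM = 10.200*√(1 − 0.922) ≈ 2.852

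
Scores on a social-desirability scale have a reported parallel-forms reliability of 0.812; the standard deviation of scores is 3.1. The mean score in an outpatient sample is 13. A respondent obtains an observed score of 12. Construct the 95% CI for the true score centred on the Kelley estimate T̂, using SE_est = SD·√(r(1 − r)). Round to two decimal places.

[9.81, 14.56]

T̂ = r·X + (1 − r)·M = 0.812×12 + 0.188×13 = 9.744 + 2.444 ≈ 12.188
SE_est = 3.100·√[r(1 − r)] ≈ 1.211
95% CI: 12.188 ± 2.374 ≈ (9.814, 14.562)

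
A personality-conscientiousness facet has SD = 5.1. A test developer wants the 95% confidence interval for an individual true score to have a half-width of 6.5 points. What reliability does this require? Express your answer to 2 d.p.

0.58

SEM needed = half-width / z = 6.5/1.96 ≃ 3.31633
r = 1 − (3.31633/5.1)² ≃ 1 − 0.42284 ≃ 0.57716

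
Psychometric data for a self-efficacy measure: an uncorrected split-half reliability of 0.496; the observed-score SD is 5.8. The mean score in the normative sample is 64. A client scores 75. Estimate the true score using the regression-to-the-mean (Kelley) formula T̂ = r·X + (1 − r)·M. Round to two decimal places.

71.29

Full-length reliability (Spearman-Brown) = 2(0.496)/(1+0.496) ≈ 0.663
T̂ = r·X + (1 − r)·M = 0.663*75 + 0.337*64 ≈ 49.733 + 21.561 ≈ 71.294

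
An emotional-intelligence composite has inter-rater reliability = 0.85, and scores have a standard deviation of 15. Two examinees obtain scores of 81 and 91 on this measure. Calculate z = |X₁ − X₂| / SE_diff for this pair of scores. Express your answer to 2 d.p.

1.22

SEM = 15.000 · √(1 − 0.850) = 15.000 · √0.150 ≃ 15.000 · 0.387 ≃ 5.809
Standard error of the difference = 5.809·√2 ≃ 8.216
z = 10 / 8.216 ≃ 1.217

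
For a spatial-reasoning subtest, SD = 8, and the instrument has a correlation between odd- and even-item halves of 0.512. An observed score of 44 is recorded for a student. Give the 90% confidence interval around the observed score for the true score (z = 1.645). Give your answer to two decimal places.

Spearman-Brown: r = 2(0.512) / (1 + 0.512) = 1.02400 / 1.51200 ≈ 0.67725
SEM = 8.00000 · √(1 − 0.67725) = 8.00000 · √0.32275 ≈ 8.00000 · 0.56811 ≈ 4.54490
Half-width = 1.645·4.54490 ≈ 7.47635
Interval: (36.52365, 51.47635)

[36.52, 51.48]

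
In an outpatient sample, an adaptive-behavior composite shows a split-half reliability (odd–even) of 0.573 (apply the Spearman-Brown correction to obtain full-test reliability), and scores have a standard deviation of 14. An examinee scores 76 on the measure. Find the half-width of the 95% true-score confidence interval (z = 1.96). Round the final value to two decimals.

14.30

r_full = 2·0.573 / (1 + 0.573) ≈ 0.729
SEM = 14.000 * √(1 − 0.729) = 14.000 * √0.271 ≈ 14.000 * 0.521 ≈ 7.294
Half-width = 1.96*7.294 ≈ 14.297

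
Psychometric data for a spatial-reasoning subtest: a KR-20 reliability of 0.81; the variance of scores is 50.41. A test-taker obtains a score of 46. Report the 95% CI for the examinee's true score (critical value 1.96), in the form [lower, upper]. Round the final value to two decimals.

σ = 50.41^(1/2) = 7.100
SEM = 7.100 * √(1 − 0.810) = 7.100 * √0.190 ≈ 7.100 * 0.436 ≈ 3.095
Half-width = 1.96*3.095 ≈ 6.066
CI = 46 ± 6.066 → [39.934, 52.066]

[39.93, 52.07]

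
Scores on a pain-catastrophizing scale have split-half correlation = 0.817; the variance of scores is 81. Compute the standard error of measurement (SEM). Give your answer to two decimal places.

SD = √81 ≈ 9.000
Spearman-Brown: r = 2(0.817) / (1 + 0.817) = 1.634 / 1.817 ≈ 0.899
SEM = 9.000 * √(1 − 0.899) = 9.000 * √0.101 ≈ 9.000 * 0.317 ≈ 2.856

2.86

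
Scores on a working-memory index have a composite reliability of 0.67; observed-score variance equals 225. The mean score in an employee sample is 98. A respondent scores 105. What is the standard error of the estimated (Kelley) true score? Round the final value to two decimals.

SD = √225 ≃ 15.00000
SE_est = SD × √(r(1 − r)) = 15.00000 × √0.22110 ≃ 15.00000 × 0.47021 ≃ 7.05319

7.05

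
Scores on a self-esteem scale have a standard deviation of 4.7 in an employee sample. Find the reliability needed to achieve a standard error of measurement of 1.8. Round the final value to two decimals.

0.85

r = 1 − (SEM / SD)² = 1 − (1.800 / 4.7)² ≈ 1 − 0.147 ≈ 0.853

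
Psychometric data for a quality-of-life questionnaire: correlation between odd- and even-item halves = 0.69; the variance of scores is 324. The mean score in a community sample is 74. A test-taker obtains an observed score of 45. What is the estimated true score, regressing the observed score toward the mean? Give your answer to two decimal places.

50.32

Spearman-Brown: r = 2(0.69) / (1 + 0.69) = 1.38000 / 1.69000 ≈ 0.81657
T̂ = 0.81657(45) + 0.18343(74) ≈ 50.31953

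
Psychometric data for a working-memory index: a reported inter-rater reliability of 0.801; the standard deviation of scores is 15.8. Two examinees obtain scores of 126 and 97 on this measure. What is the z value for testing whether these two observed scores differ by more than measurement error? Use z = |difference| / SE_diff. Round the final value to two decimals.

2.91

SEM = 15.8000·√(1 − 0.8010) ≈ 7.0483
Standard error of the difference = 7.0483·√2 ≈ 9.9678
z = |126 − 97| / 9.9678 = 29 / 9.9678 ≈ 2.9094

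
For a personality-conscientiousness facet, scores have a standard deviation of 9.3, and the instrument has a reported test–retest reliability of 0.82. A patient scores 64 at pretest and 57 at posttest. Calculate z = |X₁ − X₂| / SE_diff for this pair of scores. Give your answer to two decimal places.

1.25

The standard error of measurement is 9.30000*√(1 − 0.82000) ≈ 9.30000*0.42426 ≈ 3.94566.
Standard error of the difference = 3.94566·√2 ≈ 5.58000
z = 7 / 5.58000 ≈ 1.25448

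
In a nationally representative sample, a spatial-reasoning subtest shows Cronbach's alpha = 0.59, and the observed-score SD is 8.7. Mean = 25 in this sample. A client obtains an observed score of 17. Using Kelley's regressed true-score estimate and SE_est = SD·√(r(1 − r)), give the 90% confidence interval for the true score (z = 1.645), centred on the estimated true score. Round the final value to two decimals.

Estimated true score = 0.5900×17 + (1 − 0.5900)×25 ≃ 20.2800
SE_est = SD × √(r(1 − r)) = 8.7000 × √0.2419 ≃ 8.7000 × 0.4918 ≃ 4.2789
CI = 20.2800 ± 1.645 × 4.2789 → [13.2411, 27.3189]

[13.24, 27.32]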